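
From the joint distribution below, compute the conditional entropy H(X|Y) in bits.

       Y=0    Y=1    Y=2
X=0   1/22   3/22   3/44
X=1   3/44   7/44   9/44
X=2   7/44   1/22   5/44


H(X|Y) = Σ_y p(y) H(X|Y=y)
  p(Y=0) = 3/11, H(X|Y=0) = 1.3844
  p(Y=1) = 15/44, H(X|Y=1) = 1.4295
  p(Y=2) = 17/44, H(X|Y=2) = 1.4466
H(X|Y) = 0.2727×1.3844 + 0.3409×1.4295 + 0.3864×1.4466 = 1.4238 bits


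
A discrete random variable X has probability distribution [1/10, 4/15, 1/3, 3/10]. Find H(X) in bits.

H(X) = -Σ p(x) log₂ p(x)
  -1/10 × log₂(1/10) = 0.3322
  -4/15 × log₂(4/15) = 0.5085
  -1/3 × log₂(1/3) = 0.5283
  -3/10 × log₂(3/10) = 0.5211
H(X) = 1.8901 bits


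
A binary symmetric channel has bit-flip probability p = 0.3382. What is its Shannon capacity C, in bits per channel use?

For BSC with error probability p:
C = 1 - H(p) where H(p) is binary entropy
H(0.3382) = -0.3382 × log₂(0.3382) - 0.6618 × log₂(0.6618)
H(p) = 0.9231
C = 1 - 0.9231 = 0.0769 bits/use


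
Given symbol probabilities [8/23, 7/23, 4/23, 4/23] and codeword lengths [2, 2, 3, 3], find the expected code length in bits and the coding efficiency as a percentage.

Average length L = Σ p_i × l_i = 2.3478 bits
Entropy H = 1.9300 bits
Efficiency η = H/L × 100% = 82.20%


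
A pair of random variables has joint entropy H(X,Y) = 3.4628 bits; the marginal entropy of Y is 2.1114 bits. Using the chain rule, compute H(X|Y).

Chain rule: H(X,Y) = H(X|Y) + H(Y)
H(X|Y) = H(X,Y) - H(Y) = 3.4628 - 2.1114 = 1.3514 bits


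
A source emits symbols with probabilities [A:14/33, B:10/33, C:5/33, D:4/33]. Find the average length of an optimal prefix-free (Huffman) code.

Huffman tree construction:
Combine smallest probabilities repeatedly
Resulting codes:
  A: 0 (length 1)
  B: 11 (length 2)
  C: 101 (length 3)
  D: 100 (length 3)
Average length = Σ p(s) × length(s) = 1.8485 bits


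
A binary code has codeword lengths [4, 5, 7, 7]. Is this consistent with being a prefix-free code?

Kraft inequality: Σ 2^(-l_i) ≤ 1 for prefix-free code
Calculating: 2^(-4) + 2^(-5) + 2^(-7) + 2^(-7)
= 0.0625 + 0.03125 + 0.0078125 + 0.0078125
= 0.1094
Since 0.1094 ≤ 1, prefix-free code exists


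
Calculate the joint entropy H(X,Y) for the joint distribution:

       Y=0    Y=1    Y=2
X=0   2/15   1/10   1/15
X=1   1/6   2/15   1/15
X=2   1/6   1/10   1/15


H(X,Y) = -Σ p(x,y) log₂ p(x,y)
  p(0,0)=2/15: -0.1333 × log₂(0.1333) = 0.3876
  p(0,1)=1/10: -0.1000 × log₂(0.1000) = 0.3322
  p(0,2)=1/15: -0.0667 × log₂(0.0667) = 0.2605
  p(1,0)=1/6: -0.1667 × log₂(0.1667) = 0.4308
  p(1,1)=2/15: -0.1333 × log₂(0.1333) = 0.3876
  p(1,2)=1/15: -0.0667 × log₂(0.0667) = 0.2605
  p(2,0)=1/6: -0.1667 × log₂(0.1667) = 0.4308
  p(2,1)=1/10: -0.1000 × log₂(0.1000) = 0.3322
  p(2,2)=1/15: -0.0667 × log₂(0.0667) = 0.2605
H(X,Y) = 3.0826 bits


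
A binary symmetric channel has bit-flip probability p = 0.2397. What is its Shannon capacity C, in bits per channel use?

For BSC with error probability p:
C = 1 - H(p) where H(p) is binary entropy
H(0.2397) = -0.2397 × log₂(0.2397) - 0.7603 × log₂(0.7603)
H(p) = 0.7945
C = 1 - 0.7945 = 0.2055 bits/use


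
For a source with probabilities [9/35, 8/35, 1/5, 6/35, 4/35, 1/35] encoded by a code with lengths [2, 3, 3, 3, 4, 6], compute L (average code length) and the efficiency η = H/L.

Average length L = Σ p_i × l_i = 2.9429 bits
Entropy H = 2.3953 bits
Efficiency η = H/L × 100% = 81.39%


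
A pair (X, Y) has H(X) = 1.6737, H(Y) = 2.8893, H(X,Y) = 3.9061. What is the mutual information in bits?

I(X;Y) = H(X) + H(Y) - H(X,Y)
I(X;Y) = 1.6737 + 2.8893 - 3.9061 = 0.6569 bits


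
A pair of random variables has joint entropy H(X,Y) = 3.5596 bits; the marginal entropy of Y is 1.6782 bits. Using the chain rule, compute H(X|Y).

Chain rule: H(X,Y) = H(X|Y) + H(Y)
H(X|Y) = H(X,Y) - H(Y) = 3.5596 - 1.6782 = 1.8814 bits


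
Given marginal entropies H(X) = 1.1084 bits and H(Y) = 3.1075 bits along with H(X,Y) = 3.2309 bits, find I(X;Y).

I(X;Y) = H(X) + H(Y) - H(X,Y)
I(X;Y) = 1.1084 + 3.1075 - 3.2309 = 0.985 bits


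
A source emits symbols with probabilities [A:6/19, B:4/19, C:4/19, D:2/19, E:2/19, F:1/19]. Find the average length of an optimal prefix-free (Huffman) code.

Huffman tree construction:
Combine smallest probabilities repeatedly
Resulting codes:
  A: 11 (length 2)
  B: 00 (length 2)
  C: 01 (length 2)
  D: 1011 (length 4)
  E: 100 (length 3)
  F: 1010 (length 4)
Average length = Σ p(s) × length(s) = 2.4211 bits


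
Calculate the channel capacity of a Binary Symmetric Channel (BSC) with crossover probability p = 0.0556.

For BSC with error probability p:
C = 1 - H(p) where H(p) is binary entropy
H(0.0556) = -0.0556 × log₂(0.0556) - 0.9444 × log₂(0.9444)
H(p) = 0.3097
C = 1 - 0.3097 = 0.6903 bits/use


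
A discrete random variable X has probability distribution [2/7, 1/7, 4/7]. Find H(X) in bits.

H(X) = -Σ p(x) log₂ p(x)
  -2/7 × log₂(2/7) = 0.5164
  -1/7 × log₂(1/7) = 0.4011
  -4/7 × log₂(4/7) = 0.4613
H(X) = 1.3788 bits


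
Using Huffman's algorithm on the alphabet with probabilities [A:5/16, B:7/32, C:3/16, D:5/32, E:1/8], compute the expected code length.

Huffman tree construction:
Combine smallest probabilities repeatedly
Resulting codes:
  A: 11 (length 2)
  B: 01 (length 2)
  C: 00 (length 2)
  D: 101 (length 3)
  E: 100 (length 3)
Average length = Σ p(s) × length(s) = 2.2812 bits


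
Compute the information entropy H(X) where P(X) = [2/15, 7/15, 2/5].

H(X) = -Σ p(x) log₂ p(x)
  -2/15 × log₂(2/15) = 0.3876
  -7/15 × log₂(7/15) = 0.5131
  -2/5 × log₂(2/5) = 0.5288
H(X) = 1.4295 bits


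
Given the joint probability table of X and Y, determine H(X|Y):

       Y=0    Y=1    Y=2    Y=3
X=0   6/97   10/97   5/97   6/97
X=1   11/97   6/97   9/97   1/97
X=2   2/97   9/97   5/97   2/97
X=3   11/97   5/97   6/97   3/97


H(X|Y) = Σ_y p(y) H(X|Y=y)
  p(Y=0) = 30/97, H(X|Y=0) = 1.7863
  p(Y=1) = 30/97, H(X|Y=1) = 1.9446
  p(Y=2) = 25/97, H(X|Y=2) = 1.9535
  p(Y=3) = 12/97, H(X|Y=3) = 1.7296
H(X|Y) = 0.3093×1.7863 + 0.3093×1.9446 + 0.2577×1.9535 + 0.1237×1.7296 = 1.8714 bits


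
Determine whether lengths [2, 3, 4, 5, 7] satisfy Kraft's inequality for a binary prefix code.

Kraft inequality: Σ 2^(-l_i) ≤ 1 for prefix-free code
Calculating: 2^(-2) + 2^(-3) + 2^(-4) + 2^(-5) + 2^(-7)
= 0.25 + 0.125 + 0.0625 + 0.03125 + 0.0078125
= 0.4766
Since 0.4766 ≤ 1, prefix-free code exists


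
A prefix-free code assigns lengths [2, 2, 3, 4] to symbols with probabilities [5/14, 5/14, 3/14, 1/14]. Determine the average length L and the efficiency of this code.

Average length L = Σ p_i × l_i = 2.3571 bits
Entropy H = 1.8092 bits
Efficiency η = H/L × 100% = 76.75%


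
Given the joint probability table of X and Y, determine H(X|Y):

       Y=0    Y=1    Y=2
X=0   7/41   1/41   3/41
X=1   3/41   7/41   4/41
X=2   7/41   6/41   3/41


H(X|Y) = Σ_y p(y) H(X|Y=y)
  p(Y=0) = 17/41, H(X|Y=0) = 1.4958
  p(Y=1) = 14/41, H(X|Y=1) = 1.2958
  p(Y=2) = 10/41, H(X|Y=2) = 1.5710
H(X|Y) = 0.4146×1.4958 + 0.3415×1.2958 + 0.2439×1.5710 = 1.4459 bits


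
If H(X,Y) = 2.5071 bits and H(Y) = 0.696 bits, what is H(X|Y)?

Chain rule: H(X,Y) = H(X|Y) + H(Y)
H(X|Y) = H(X,Y) - H(Y) = 2.5071 - 0.696 = 1.8111 bits


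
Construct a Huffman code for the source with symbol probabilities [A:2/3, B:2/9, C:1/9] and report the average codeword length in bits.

Huffman tree construction:
Combine smallest probabilities repeatedly
Resulting codes:
  A: 1 (length 1)
  B: 01 (length 2)
  C: 00 (length 2)
Average length = Σ p(s) × length(s) = 1.3333 bits


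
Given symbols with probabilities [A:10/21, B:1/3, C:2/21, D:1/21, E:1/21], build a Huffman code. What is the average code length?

Huffman tree construction:
Combine smallest probabilities repeatedly
Resulting codes:
  A: 0 (length 1)
  B: 11 (length 2)
  C: 100 (length 3)
  D: 1010 (length 4)
  E: 1011 (length 4)
Average length = Σ p(s) × length(s) = 1.8095 bits


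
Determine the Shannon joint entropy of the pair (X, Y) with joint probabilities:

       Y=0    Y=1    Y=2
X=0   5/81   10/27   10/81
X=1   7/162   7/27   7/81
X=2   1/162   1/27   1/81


H(X,Y) = -Σ p(x,y) log₂ p(x,y)
  p(0,0)=5/81: -0.0617 × log₂(0.0617) = 0.2480
  p(0,1)=10/27: -0.3704 × log₂(0.3704) = 0.5307
  p(0,2)=10/81: -0.1235 × log₂(0.1235) = 0.3726
  p(1,0)=7/162: -0.0432 × log₂(0.0432) = 0.1958
  p(1,1)=7/27: -0.2593 × log₂(0.2593) = 0.5049
  p(1,2)=7/81: -0.0864 × log₂(0.0864) = 0.3053
  p(2,0)=1/162: -0.0062 × log₂(0.0062) = 0.0453
  p(2,1)=1/27: -0.0370 × log₂(0.0370) = 0.1761
  p(2,2)=1/81: -0.0123 × log₂(0.0123) = 0.0783
H(X,Y) = 2.4571 bits


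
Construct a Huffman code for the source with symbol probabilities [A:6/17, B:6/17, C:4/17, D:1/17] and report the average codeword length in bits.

Huffman tree construction:
Combine smallest probabilities repeatedly
Resulting codes:
  A: 11 (length 2)
  B: 0 (length 1)
  C: 101 (length 3)
  D: 100 (length 3)
Average length = Σ p(s) × length(s) = 1.9412 bits


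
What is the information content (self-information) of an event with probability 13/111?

Information content I(x) = -log₂(p(x))
I = -log₂(13/111) = -log₂(0.1171)
I = 3.0940 bits


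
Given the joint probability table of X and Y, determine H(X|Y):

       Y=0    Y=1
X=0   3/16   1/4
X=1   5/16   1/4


H(X|Y) = Σ_y p(y) H(X|Y=y)
  p(Y=0) = 1/2, H(X|Y=0) = 0.9544
  p(Y=1) = 1/2, H(X|Y=1) = 1.0000
H(X|Y) = 0.5000×0.9544 + 0.5000×1.0000 = 0.9772 bits


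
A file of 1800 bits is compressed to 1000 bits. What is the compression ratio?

Compression ratio = Original / Compressed
= 1800 / 1000 = 1.80:1


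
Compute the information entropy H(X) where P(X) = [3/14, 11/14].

H(X) = -Σ p(x) log₂ p(x)
  -3/14 × log₂(3/14) = 0.4762
  -11/14 × log₂(11/14) = 0.2734
H(X) = 0.7496 bits


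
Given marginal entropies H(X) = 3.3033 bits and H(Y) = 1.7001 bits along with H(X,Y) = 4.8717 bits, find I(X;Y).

I(X;Y) = H(X) + H(Y) - H(X,Y)
I(X;Y) = 3.3033 + 1.7001 - 4.8717 = 0.1317 bits


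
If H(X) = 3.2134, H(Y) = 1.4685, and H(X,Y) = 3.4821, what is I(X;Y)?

I(X;Y) = H(X) + H(Y) - H(X,Y)
I(X;Y) = 3.2134 + 1.4685 - 3.4821 = 1.1998 bits


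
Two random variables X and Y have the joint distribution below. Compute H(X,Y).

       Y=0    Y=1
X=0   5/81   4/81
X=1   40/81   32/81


H(X,Y) = -Σ p(x,y) log₂ p(x,y)
  p(0,0)=5/81: -0.0617 × log₂(0.0617) = 0.2480
  p(0,1)=4/81: -0.0494 × log₂(0.0494) = 0.2143
  p(1,0)=40/81: -0.4938 × log₂(0.4938) = 0.5027
  p(1,1)=32/81: -0.3951 × log₂(0.3951) = 0.5293
H(X,Y) = 1.4943 bits


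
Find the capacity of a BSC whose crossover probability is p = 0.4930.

For BSC with error probability p:
C = 1 - H(p) where H(p) is binary entropy
H(0.4930) = -0.4930 × log₂(0.4930) - 0.5070 × log₂(0.5070)
H(p) = 0.9999
C = 1 - 0.9999 = 0.0001 bits/use


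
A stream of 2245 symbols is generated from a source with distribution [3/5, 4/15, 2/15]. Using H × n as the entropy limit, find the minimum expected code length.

Entropy H = 1.3383 bits/symbol
Minimum bits = H × n = 1.3383 × 2245
= 3004.41 bits


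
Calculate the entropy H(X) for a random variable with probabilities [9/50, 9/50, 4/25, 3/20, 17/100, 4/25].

H(X) = -Σ p(x) log₂ p(x)
  -9/50 × log₂(9/50) = 0.4453
  -9/50 × log₂(9/50) = 0.4453
  -4/25 × log₂(4/25) = 0.4230
  -3/20 × log₂(3/20) = 0.4105
  -17/100 × log₂(17/100) = 0.4346
  -4/25 × log₂(4/25) = 0.4230
H(X) = 2.5818 bits


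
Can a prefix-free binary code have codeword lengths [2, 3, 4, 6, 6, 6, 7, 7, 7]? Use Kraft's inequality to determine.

Kraft inequality: Σ 2^(-l_i) ≤ 1 for prefix-free code
Calculating: 2^(-2) + 2^(-3) + 2^(-4) + 2^(-6) + 2^(-6) + 2^(-6) + 2^(-7) + 2^(-7) + 2^(-7)
= 0.25 + 0.125 + 0.0625 + 0.015625 + 0.015625 + 0.015625 + 0.0078125 + 0.0078125 + 0.0078125
= 0.5078
Since 0.5078 ≤ 1, prefix-free code exists


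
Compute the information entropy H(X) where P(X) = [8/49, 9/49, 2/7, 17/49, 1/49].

H(X) = -Σ p(x) log₂ p(x)
  -8/49 × log₂(8/49) = 0.4269
  -9/49 × log₂(9/49) = 0.4490
  -2/7 × log₂(2/7) = 0.5164
  -17/49 × log₂(17/49) = 0.5299
  -1/49 × log₂(1/49) = 0.1146
H(X) = 2.0368 bits


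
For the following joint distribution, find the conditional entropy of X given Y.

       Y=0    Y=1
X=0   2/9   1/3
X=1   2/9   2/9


H(X|Y) = Σ_y p(y) H(X|Y=y)
  p(Y=0) = 4/9, H(X|Y=0) = 1.0000
  p(Y=1) = 5/9, H(X|Y=1) = 0.9710
H(X|Y) = 0.4444×1.0000 + 0.5556×0.9710 = 0.9839 bits


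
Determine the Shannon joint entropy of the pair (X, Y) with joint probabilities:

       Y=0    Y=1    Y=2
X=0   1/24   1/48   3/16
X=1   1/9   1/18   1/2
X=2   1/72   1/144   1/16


H(X,Y) = -Σ p(x,y) log₂ p(x,y)
  p(0,0)=1/24: -0.0417 × log₂(0.0417) = 0.1910
  p(0,1)=1/48: -0.0208 × log₂(0.0208) = 0.1164
  p(0,2)=3/16: -0.1875 × log₂(0.1875) = 0.4528
  p(1,0)=1/9: -0.1111 × log₂(0.1111) = 0.3522
  p(1,1)=1/18: -0.0556 × log₂(0.0556) = 0.2317
  p(1,2)=1/2: -0.5000 × log₂(0.5000) = 0.5000
  p(2,0)=1/72: -0.0139 × log₂(0.0139) = 0.0857
  p(2,1)=1/144: -0.0069 × log₂(0.0069) = 0.0498
  p(2,2)=1/16: -0.0625 × log₂(0.0625) = 0.2500
H(X,Y) = 2.2296 bits


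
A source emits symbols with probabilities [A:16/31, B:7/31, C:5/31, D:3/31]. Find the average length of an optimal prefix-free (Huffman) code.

Huffman tree construction:
Combine smallest probabilities repeatedly
Resulting codes:
  A: 1 (length 1)
  B: 00 (length 2)
  C: 011 (length 3)
  D: 010 (length 3)
Average length = Σ p(s) × length(s) = 1.7419 bits


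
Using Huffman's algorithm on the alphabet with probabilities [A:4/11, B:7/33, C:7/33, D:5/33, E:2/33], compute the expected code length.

Huffman tree construction:
Combine smallest probabilities repeatedly
Resulting codes:
  A: 11 (length 2)
  B: 00 (length 2)
  C: 01 (length 2)
  D: 101 (length 3)
  E: 100 (length 3)
Average length = Σ p(s) × length(s) = 2.2121 bits


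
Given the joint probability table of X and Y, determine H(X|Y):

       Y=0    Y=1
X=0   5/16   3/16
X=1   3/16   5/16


H(X|Y) = Σ_y p(y) H(X|Y=y)
  p(Y=0) = 1/2, H(X|Y=0) = 0.9544
  p(Y=1) = 1/2, H(X|Y=1) = 0.9544
H(X|Y) = 0.5000×0.9544 + 0.5000×0.9544 = 0.9544 bits


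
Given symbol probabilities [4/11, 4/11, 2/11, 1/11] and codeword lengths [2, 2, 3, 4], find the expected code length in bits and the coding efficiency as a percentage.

Average length L = Σ p_i × l_i = 2.3636 bits
Entropy H = 1.8231 bits
Efficiency η = H/L × 100% = 77.13%


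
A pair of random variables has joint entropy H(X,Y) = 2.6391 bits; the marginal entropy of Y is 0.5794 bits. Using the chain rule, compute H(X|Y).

Chain rule: H(X,Y) = H(X|Y) + H(Y)
H(X|Y) = H(X,Y) - H(Y) = 2.6391 - 0.5794 = 2.0597 bits


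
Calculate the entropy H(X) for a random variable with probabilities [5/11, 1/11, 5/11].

H(X) = -Σ p(x) log₂ p(x)
  -5/11 × log₂(5/11) = 0.5170
  -1/11 × log₂(1/11) = 0.3145
  -5/11 × log₂(5/11) = 0.5170
H(X) = 1.3486 bits


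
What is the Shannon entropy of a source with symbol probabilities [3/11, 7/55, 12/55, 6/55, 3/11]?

H(X) = -Σ p(x) log₂ p(x)
  -3/11 × log₂(3/11) = 0.5112
  -7/55 × log₂(7/55) = 0.3785
  -12/55 × log₂(12/55) = 0.4792
  -6/55 × log₂(6/55) = 0.3487
  -3/11 × log₂(3/11) = 0.5112
H(X) = 2.2289 bits


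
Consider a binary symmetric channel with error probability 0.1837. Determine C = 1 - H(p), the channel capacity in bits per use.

For BSC with error probability p:
C = 1 - H(p) where H(p) is binary entropy
H(0.1837) = -0.1837 × log₂(0.1837) - 0.8163 × log₂(0.8163)
H(p) = 0.6881
C = 1 - 0.6881 = 0.3119 bits/use


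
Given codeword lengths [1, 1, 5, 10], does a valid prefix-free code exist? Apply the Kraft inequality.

Kraft inequality: Σ 2^(-l_i) ≤ 1 for prefix-free code
Calculating: 2^(-1) + 2^(-1) + 2^(-5) + 2^(-10)
= 0.5 + 0.5 + 0.03125 + 0.0009765625
= 1.0322
Since 1.0322 > 1, prefix-free code does not exist


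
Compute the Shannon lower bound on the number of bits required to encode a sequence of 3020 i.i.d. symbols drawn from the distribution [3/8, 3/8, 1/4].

Entropy H = 1.5613 bits/symbol
Minimum bits = H × n = 1.5613 × 3020
= 4715.06 bits


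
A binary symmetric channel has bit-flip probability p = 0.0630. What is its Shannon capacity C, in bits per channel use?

For BSC with error probability p:
C = 1 - H(p) where H(p) is binary entropy
H(0.0630) = -0.0630 × log₂(0.0630) - 0.9370 × log₂(0.9370)
H(p) = 0.3392
C = 1 - 0.3392 = 0.6608 bits/use


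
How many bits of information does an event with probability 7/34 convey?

Information content I(x) = -log₂(p(x))
I = -log₂(7/34) = -log₂(0.2059)
I = 2.2801 bits


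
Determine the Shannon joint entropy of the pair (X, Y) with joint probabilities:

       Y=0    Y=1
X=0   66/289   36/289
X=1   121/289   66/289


H(X,Y) = -Σ p(x,y) log₂ p(x,y)
  p(0,0)=66/289: -0.2284 × log₂(0.2284) = 0.4866
  p(0,1)=36/289: -0.1246 × log₂(0.1246) = 0.3743
  p(1,0)=121/289: -0.4187 × log₂(0.4187) = 0.5259
  p(1,1)=66/289: -0.2284 × log₂(0.2284) = 0.4866
H(X,Y) = 1.8733 bits


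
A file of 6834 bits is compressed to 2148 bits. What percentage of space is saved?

Space savings = (1 - Compressed/Original) × 100%
= (1 - 2148/6834) × 100%
= 68.57%


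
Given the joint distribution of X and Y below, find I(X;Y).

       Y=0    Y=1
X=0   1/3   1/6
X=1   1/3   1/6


H(X) = 1.0000, H(Y) = 0.9183, H(X,Y) = 1.9183
I(X;Y) = H(X) + H(Y) - H(X,Y) = 0.0000 bits


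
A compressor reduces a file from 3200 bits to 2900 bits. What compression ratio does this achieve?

Compression ratio = Original / Compressed
= 3200 / 2900 = 1.10:1


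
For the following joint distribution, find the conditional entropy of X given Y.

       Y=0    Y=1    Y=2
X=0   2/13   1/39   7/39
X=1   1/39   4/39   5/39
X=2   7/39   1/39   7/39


H(X|Y) = Σ_y p(y) H(X|Y=y)
  p(Y=0) = 14/39, H(X|Y=0) = 1.2958
  p(Y=1) = 2/13, H(X|Y=1) = 1.2516
  p(Y=2) = 19/39, H(X|Y=2) = 1.5683
H(X|Y) = 0.3590×1.2958 + 0.1538×1.2516 + 0.4872×1.5683 = 1.4218 bits


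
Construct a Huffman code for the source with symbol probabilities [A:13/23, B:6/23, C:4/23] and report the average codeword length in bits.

Huffman tree construction:
Combine smallest probabilities repeatedly
Resulting codes:
  A: 1 (length 1)
  B: 01 (length 2)
  C: 00 (length 2)
Average length = Σ p(s) × length(s) = 1.4348 bits


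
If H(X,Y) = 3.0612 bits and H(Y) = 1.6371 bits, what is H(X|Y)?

Chain rule: H(X,Y) = H(X|Y) + H(Y)
H(X|Y) = H(X,Y) - H(Y) = 3.0612 - 1.6371 = 1.4241 bits


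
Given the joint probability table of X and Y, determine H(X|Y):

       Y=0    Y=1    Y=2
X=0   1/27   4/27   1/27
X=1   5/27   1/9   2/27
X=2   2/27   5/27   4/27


H(X|Y) = Σ_y p(y) H(X|Y=y)
  p(Y=0) = 8/27, H(X|Y=0) = 1.2988
  p(Y=1) = 4/9, H(X|Y=1) = 1.5546
  p(Y=2) = 7/27, H(X|Y=2) = 1.3788
H(X|Y) = 0.2963×1.2988 + 0.4444×1.5546 + 0.2593×1.3788 = 1.4332 bits


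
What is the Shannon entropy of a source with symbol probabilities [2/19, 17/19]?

H(X) = -Σ p(x) log₂ p(x)
  -2/19 × log₂(2/19) = 0.3419
  -17/19 × log₂(17/19) = 0.1436
H(X) = 0.4855 bits


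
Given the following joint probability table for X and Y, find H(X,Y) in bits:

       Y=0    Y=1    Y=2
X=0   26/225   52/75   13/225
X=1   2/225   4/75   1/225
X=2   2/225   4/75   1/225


H(X,Y) = -Σ p(x,y) log₂ p(x,y)
  p(0,0)=26/225: -0.1156 × log₂(0.1156) = 0.3598
  p(0,1)=52/75: -0.6933 × log₂(0.6933) = 0.3663
  p(0,2)=13/225: -0.0578 × log₂(0.0578) = 0.2377
  p(1,0)=2/225: -0.0089 × log₂(0.0089) = 0.0606
  p(1,1)=4/75: -0.0533 × log₂(0.0533) = 0.2255
  p(1,2)=1/225: -0.0044 × log₂(0.0044) = 0.0347
  p(2,0)=2/225: -0.0089 × log₂(0.0089) = 0.0606
  p(2,1)=4/75: -0.0533 × log₂(0.0533) = 0.2255
  p(2,2)=1/225: -0.0044 × log₂(0.0044) = 0.0347
H(X,Y) = 1.6054 bits


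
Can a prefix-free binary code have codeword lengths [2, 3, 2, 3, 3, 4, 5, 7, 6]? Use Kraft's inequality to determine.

Kraft inequality: Σ 2^(-l_i) ≤ 1 for prefix-free code
Calculating: 2^(-2) + 2^(-3) + 2^(-2) + 2^(-3) + 2^(-3) + 2^(-4) + 2^(-5) + 2^(-7) + 2^(-6)
= 0.25 + 0.125 + 0.25 + 0.125 + 0.125 + 0.0625 + 0.03125 + 0.0078125 + 0.015625
= 0.9922
Since 0.9922 ≤ 1, prefix-free code exists


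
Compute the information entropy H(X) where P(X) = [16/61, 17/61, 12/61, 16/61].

H(X) = -Σ p(x) log₂ p(x)
  -16/61 × log₂(16/61) = 0.5064
  -17/61 × log₂(17/61) = 0.5137
  -12/61 × log₂(12/61) = 0.4615
  -16/61 × log₂(16/61) = 0.5064
H(X) = 1.9880 bits


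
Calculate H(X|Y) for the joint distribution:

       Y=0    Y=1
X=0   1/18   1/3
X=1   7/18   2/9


H(X|Y) = Σ_y p(y) H(X|Y=y)
  p(Y=0) = 4/9, H(X|Y=0) = 0.5436
  p(Y=1) = 5/9, H(X|Y=1) = 0.9710
H(X|Y) = 0.4444×0.5436 + 0.5556×0.9710 = 0.7810 bits


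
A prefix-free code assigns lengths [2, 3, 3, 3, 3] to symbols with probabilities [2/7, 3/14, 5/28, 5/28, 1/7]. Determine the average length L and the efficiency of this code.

Average length L = Σ p_i × l_i = 2.7143 bits
Entropy H = 2.2813 bits
Efficiency η = H/L × 100% = 84.05%


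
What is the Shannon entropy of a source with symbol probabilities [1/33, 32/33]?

H(X) = -Σ p(x) log₂ p(x)
  -1/33 × log₂(1/33) = 0.1529
  -32/33 × log₂(32/33) = 0.0430
H(X) = 0.1959 bits


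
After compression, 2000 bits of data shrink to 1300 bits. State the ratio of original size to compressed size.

Compression ratio = Original / Compressed
= 2000 / 1300 = 1.54:1


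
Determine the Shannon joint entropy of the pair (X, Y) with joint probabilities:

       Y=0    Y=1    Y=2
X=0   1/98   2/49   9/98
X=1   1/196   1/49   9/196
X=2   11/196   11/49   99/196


H(X,Y) = -Σ p(x,y) log₂ p(x,y)
  p(0,0)=1/98: -0.0102 × log₂(0.0102) = 0.0675
  p(0,1)=2/49: -0.0408 × log₂(0.0408) = 0.1884
  p(0,2)=9/98: -0.0918 × log₂(0.0918) = 0.3164
  p(1,0)=1/196: -0.0051 × log₂(0.0051) = 0.0389
  p(1,1)=1/49: -0.0204 × log₂(0.0204) = 0.1146
  p(1,2)=9/196: -0.0459 × log₂(0.0459) = 0.2041
  p(2,0)=11/196: -0.0561 × log₂(0.0561) = 0.2332
  p(2,1)=11/49: -0.2245 × log₂(0.2245) = 0.4838
  p(2,2)=99/196: -0.5051 × log₂(0.5051) = 0.4977
H(X,Y) = 2.1445 bits


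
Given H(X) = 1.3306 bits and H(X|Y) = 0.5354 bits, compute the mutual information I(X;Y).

I(X;Y) = H(X) - H(X|Y)
I(X;Y) = 1.3306 - 0.5354 = 0.7952 bits


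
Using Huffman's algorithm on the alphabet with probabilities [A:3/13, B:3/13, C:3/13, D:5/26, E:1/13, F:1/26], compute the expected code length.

Huffman tree construction:
Combine smallest probabilities repeatedly
Resulting codes:
  A: 00 (length 2)
  B: 01 (length 2)
  C: 10 (length 2)
  D: 111 (length 3)
  E: 1101 (length 4)
  F: 1100 (length 4)
Average length = Σ p(s) × length(s) = 2.4231 bits


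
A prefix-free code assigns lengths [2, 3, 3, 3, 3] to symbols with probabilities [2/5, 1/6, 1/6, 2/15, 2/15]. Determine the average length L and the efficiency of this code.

Average length L = Σ p_i × l_i = 2.6000 bits
Entropy H = 2.1656 bits
Efficiency η = H/L × 100% = 83.29%


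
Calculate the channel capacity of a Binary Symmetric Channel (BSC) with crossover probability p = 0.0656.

For BSC with error probability p:
C = 1 - H(p) where H(p) is binary entropy
H(0.0656) = -0.0656 × log₂(0.0656) - 0.9344 × log₂(0.9344)
H(p) = 0.3493
C = 1 - 0.3493 = 0.6507 bits/use


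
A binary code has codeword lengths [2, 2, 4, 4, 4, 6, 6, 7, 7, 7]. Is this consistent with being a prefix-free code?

Kraft inequality: Σ 2^(-l_i) ≤ 1 for prefix-free code
Calculating: 2^(-2) + 2^(-2) + 2^(-4) + 2^(-4) + 2^(-4) + 2^(-6) + 2^(-6) + 2^(-7) + 2^(-7) + 2^(-7)
= 0.25 + 0.25 + 0.0625 + 0.0625 + 0.0625 + 0.015625 + 0.015625 + 0.0078125 + 0.0078125 + 0.0078125
= 0.7422
Since 0.7422 ≤ 1, prefix-free code exists


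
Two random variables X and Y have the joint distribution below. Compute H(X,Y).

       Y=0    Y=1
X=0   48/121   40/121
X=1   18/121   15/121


H(X,Y) = -Σ p(x,y) log₂ p(x,y)
  p(0,0)=48/121: -0.3967 × log₂(0.3967) = 0.5292
  p(0,1)=40/121: -0.3306 × log₂(0.3306) = 0.5279
  p(1,0)=18/121: -0.1488 × log₂(0.1488) = 0.4089
  p(1,1)=15/121: -0.1240 × log₂(0.1240) = 0.3734
H(X,Y) = 1.8394 bits


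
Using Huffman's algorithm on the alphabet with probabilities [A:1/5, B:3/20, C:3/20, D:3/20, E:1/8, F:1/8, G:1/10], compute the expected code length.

Huffman tree construction:
Combine smallest probabilities repeatedly
Resulting codes:
  A: 00 (length 2)
  B: 101 (length 3)
  C: 110 (length 3)
  D: 111 (length 3)
  E: 011 (length 3)
  F: 100 (length 3)
  G: 010 (length 3)
Average length = Σ p(s) × length(s) = 2.8000 bits


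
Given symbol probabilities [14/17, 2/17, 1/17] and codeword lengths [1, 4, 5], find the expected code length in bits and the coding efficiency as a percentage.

Average length L = Σ p_i × l_i = 1.5882 bits
Entropy H = 0.8343 bits
Efficiency η = H/L × 100% = 52.53%


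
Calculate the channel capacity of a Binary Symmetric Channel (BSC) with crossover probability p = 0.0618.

For BSC with error probability p:
C = 1 - H(p) where H(p) is binary entropy
H(0.0618) = -0.0618 × log₂(0.0618) - 0.9382 × log₂(0.9382)
H(p) = 0.3345
C = 1 - 0.3345 = 0.6655 bits/use


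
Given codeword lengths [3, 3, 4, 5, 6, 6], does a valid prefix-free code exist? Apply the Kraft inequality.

Kraft inequality: Σ 2^(-l_i) ≤ 1 for prefix-free code
Calculating: 2^(-3) + 2^(-3) + 2^(-4) + 2^(-5) + 2^(-6) + 2^(-6)
= 0.125 + 0.125 + 0.0625 + 0.03125 + 0.015625 + 0.015625
= 0.3750
Since 0.3750 ≤ 1, prefix-free code exists


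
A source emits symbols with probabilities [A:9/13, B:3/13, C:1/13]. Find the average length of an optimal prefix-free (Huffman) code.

Huffman tree construction:
Combine smallest probabilities repeatedly
Resulting codes:
  A: 1 (length 1)
  B: 01 (length 2)
  C: 00 (length 2)
Average length = Σ p(s) × length(s) = 1.3077 bits


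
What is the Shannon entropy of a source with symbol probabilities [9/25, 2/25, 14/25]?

H(X) = -Σ p(x) log₂ p(x)
  -9/25 × log₂(9/25) = 0.5306
  -2/25 × log₂(2/25) = 0.2915
  -14/25 × log₂(14/25) = 0.4684
H(X) = 1.2906 bits


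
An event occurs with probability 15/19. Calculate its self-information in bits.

Information content I(x) = -log₂(p(x))
I = -log₂(15/19) = -log₂(0.7895)
I = 0.3410 bits


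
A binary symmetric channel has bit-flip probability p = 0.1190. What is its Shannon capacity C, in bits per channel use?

For BSC with error probability p:
C = 1 - H(p) where H(p) is binary entropy
H(0.1190) = -0.1190 × log₂(0.1190) - 0.8810 × log₂(0.8810)
H(p) = 0.5265
C = 1 - 0.5265 = 0.4735 bits/use


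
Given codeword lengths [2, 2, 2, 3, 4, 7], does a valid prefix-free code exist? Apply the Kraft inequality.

Kraft inequality: Σ 2^(-l_i) ≤ 1 for prefix-free code
Calculating: 2^(-2) + 2^(-2) + 2^(-2) + 2^(-3) + 2^(-4) + 2^(-7)
= 0.25 + 0.25 + 0.25 + 0.125 + 0.0625 + 0.0078125
= 0.9453
Since 0.9453 ≤ 1, prefix-free code exists


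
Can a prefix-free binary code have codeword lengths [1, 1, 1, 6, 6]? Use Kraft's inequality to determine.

Kraft inequality: Σ 2^(-l_i) ≤ 1 for prefix-free code
Calculating: 2^(-1) + 2^(-1) + 2^(-1) + 2^(-6) + 2^(-6)
= 0.5 + 0.5 + 0.5 + 0.015625 + 0.015625
= 1.5312
Since 1.5312 > 1, prefix-free code does not exist


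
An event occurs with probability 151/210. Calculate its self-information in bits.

Information content I(x) = -log₂(p(x))
I = -log₂(151/210) = -log₂(0.7190)
I = 0.4758 bits


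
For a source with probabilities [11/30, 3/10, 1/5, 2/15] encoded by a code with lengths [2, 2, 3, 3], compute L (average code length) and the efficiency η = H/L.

Average length L = Σ p_i × l_i = 2.3333 bits
Entropy H = 1.9038 bits
Efficiency η = H/L × 100% = 81.59%


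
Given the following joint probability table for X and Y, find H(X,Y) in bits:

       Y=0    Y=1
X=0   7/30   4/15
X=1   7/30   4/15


H(X,Y) = -Σ p(x,y) log₂ p(x,y)
  p(0,0)=7/30: -0.2333 × log₂(0.2333) = 0.4899
  p(0,1)=4/15: -0.2667 × log₂(0.2667) = 0.5085
  p(1,0)=7/30: -0.2333 × log₂(0.2333) = 0.4899
  p(1,1)=4/15: -0.2667 × log₂(0.2667) = 0.5085
H(X,Y) = 1.9968 bits


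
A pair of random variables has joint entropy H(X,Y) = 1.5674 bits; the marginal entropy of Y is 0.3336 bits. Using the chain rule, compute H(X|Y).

Chain rule: H(X,Y) = H(X|Y) + H(Y)
H(X|Y) = H(X,Y) - H(Y) = 1.5674 - 0.3336 = 1.2338 bits


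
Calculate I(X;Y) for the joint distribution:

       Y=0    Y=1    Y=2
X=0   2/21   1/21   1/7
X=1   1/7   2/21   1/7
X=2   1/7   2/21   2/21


H(X) = 1.5751, H(Y) = 1.5538, H(X,Y) = 3.1057
I(X;Y) = H(X) + H(Y) - H(X,Y) = 0.0232 bits


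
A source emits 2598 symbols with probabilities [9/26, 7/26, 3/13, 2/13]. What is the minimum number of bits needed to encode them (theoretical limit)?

Entropy H = 1.9431 bits/symbol
Minimum bits = H × n = 1.9431 × 2598
= 5048.20 bits


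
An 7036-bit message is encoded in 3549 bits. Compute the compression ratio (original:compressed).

Compression ratio = Original / Compressed
= 7036 / 3549 = 1.98:1


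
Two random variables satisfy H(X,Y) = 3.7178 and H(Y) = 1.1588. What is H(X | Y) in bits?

Chain rule: H(X,Y) = H(X|Y) + H(Y)
H(X|Y) = H(X,Y) - H(Y) = 3.7178 - 1.1588 = 2.559 bits


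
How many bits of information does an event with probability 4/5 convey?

Information content I(x) = -log₂(p(x))
I = -log₂(4/5) = -log₂(0.8000)
I = 0.3219 bits


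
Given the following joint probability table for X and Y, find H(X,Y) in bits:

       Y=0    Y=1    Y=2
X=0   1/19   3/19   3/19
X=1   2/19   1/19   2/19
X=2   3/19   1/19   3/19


H(X,Y) = -Σ p(x,y) log₂ p(x,y)
  p(0,0)=1/19: -0.0526 × log₂(0.0526) = 0.2236
  p(0,1)=3/19: -0.1579 × log₂(0.1579) = 0.4205
  p(0,2)=3/19: -0.1579 × log₂(0.1579) = 0.4205
  p(1,0)=2/19: -0.1053 × log₂(0.1053) = 0.3419
  p(1,1)=1/19: -0.0526 × log₂(0.0526) = 0.2236
  p(1,2)=2/19: -0.1053 × log₂(0.1053) = 0.3419
  p(2,0)=3/19: -0.1579 × log₂(0.1579) = 0.4205
  p(2,1)=1/19: -0.0526 × log₂(0.0526) = 0.2236
  p(2,2)=3/19: -0.1579 × log₂(0.1579) = 0.4205
H(X,Y) = 3.0364 bits


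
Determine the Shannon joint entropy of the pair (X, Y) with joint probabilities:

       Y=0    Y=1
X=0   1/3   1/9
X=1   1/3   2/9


H(X,Y) = -Σ p(x,y) log₂ p(x,y)
  p(0,0)=1/3: -0.3333 × log₂(0.3333) = 0.5283
  p(0,1)=1/9: -0.1111 × log₂(0.1111) = 0.3522
  p(1,0)=1/3: -0.3333 × log₂(0.3333) = 0.5283
  p(1,1)=2/9: -0.2222 × log₂(0.2222) = 0.4822
H(X,Y) = 1.8911 bits


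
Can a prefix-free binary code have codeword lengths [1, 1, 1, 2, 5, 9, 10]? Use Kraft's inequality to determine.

Kraft inequality: Σ 2^(-l_i) ≤ 1 for prefix-free code
Calculating: 2^(-1) + 2^(-1) + 2^(-1) + 2^(-2) + 2^(-5) + 2^(-9) + 2^(-10)
= 0.5 + 0.5 + 0.5 + 0.25 + 0.03125 + 0.001953125 + 0.0009765625
= 1.7842
Since 1.7842 > 1, prefix-free code does not exist


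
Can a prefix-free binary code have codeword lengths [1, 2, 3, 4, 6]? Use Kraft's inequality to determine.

Kraft inequality: Σ 2^(-l_i) ≤ 1 for prefix-free code
Calculating: 2^(-1) + 2^(-2) + 2^(-3) + 2^(-4) + 2^(-6)
= 0.5 + 0.25 + 0.125 + 0.0625 + 0.015625
= 0.9531
Since 0.9531 ≤ 1, prefix-free code exists


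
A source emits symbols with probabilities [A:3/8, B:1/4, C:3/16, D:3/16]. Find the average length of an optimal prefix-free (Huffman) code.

Huffman tree construction:
Combine smallest probabilities repeatedly
Resulting codes:
  A: 11 (length 2)
  B: 10 (length 2)
  C: 00 (length 2)
  D: 01 (length 2)
Average length = Σ p(s) × length(s) = 2.0000 bits


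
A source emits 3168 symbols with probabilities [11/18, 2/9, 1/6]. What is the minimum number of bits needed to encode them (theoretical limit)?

Entropy H = 1.3472 bits/symbol
Minimum bits = H × n = 1.3472 × 3168
= 4268.00 bits


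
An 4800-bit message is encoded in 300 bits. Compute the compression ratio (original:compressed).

Compression ratio = Original / Compressed
= 4800 / 300 = 16.00:1


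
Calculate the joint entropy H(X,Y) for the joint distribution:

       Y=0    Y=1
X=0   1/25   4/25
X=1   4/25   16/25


H(X,Y) = -Σ p(x,y) log₂ p(x,y)
  p(0,0)=1/25: -0.0400 × log₂(0.0400) = 0.1858
  p(0,1)=4/25: -0.1600 × log₂(0.1600) = 0.4230
  p(1,0)=4/25: -0.1600 × log₂(0.1600) = 0.4230
  p(1,1)=16/25: -0.6400 × log₂(0.6400) = 0.4121
H(X,Y) = 1.4439 bits


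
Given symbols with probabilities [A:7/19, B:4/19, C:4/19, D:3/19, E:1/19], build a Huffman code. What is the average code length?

Huffman tree construction:
Combine smallest probabilities repeatedly
Resulting codes:
  A: 11 (length 2)
  B: 00 (length 2)
  C: 01 (length 2)
  D: 101 (length 3)
  E: 100 (length 3)
Average length = Σ p(s) × length(s) = 2.2105 bits


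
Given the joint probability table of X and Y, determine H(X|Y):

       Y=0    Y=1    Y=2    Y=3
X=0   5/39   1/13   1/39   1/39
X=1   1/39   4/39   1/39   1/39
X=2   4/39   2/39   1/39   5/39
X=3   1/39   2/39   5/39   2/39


H(X|Y) = Σ_y p(y) H(X|Y=y)
  p(Y=0) = 11/39, H(X|Y=0) = 1.6767
  p(Y=1) = 11/39, H(X|Y=1) = 1.9363
  p(Y=2) = 8/39, H(X|Y=2) = 1.5488
  p(Y=3) = 3/13, H(X|Y=3) = 1.6577
H(X|Y) = 0.2821×1.6767 + 0.2821×1.9363 + 0.2051×1.5488 + 0.2308×1.6577 = 1.7193 bits


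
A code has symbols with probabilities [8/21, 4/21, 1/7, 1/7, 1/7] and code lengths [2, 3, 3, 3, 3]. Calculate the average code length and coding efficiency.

Average length L = Σ p_i × l_i = 2.6190 bits
Entropy H = 2.1892 bits
Efficiency η = H/L × 100% = 83.59%


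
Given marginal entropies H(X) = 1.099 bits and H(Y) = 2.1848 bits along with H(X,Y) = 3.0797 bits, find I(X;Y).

I(X;Y) = H(X) + H(Y) - H(X,Y)
I(X;Y) = 1.099 + 2.1848 - 3.0797 = 0.2041 bits


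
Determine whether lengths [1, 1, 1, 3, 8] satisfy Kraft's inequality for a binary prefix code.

Kraft inequality: Σ 2^(-l_i) ≤ 1 for prefix-free code
Calculating: 2^(-1) + 2^(-1) + 2^(-1) + 2^(-3) + 2^(-8)
= 0.5 + 0.5 + 0.5 + 0.125 + 0.00390625
= 1.6289
Since 1.6289 > 1, prefix-free code does not exist


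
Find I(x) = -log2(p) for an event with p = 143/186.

Information content I(x) = -log₂(p(x))
I = -log₂(143/186) = -log₂(0.7688)
I = 0.3793 bits


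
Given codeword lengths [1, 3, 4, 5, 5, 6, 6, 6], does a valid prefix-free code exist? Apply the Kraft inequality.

Kraft inequality: Σ 2^(-l_i) ≤ 1 for prefix-free code
Calculating: 2^(-1) + 2^(-3) + 2^(-4) + 2^(-5) + 2^(-5) + 2^(-6) + 2^(-6) + 2^(-6)
= 0.5 + 0.125 + 0.0625 + 0.03125 + 0.03125 + 0.015625 + 0.015625 + 0.015625
= 0.7969
Since 0.7969 ≤ 1, prefix-free code exists


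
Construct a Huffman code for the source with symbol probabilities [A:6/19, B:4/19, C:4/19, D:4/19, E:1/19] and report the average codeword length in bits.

Huffman tree construction:
Combine smallest probabilities repeatedly
Resulting codes:
  A: 11 (length 2)
  B: 101 (length 3)
  C: 00 (length 2)
  D: 01 (length 2)
  E: 100 (length 3)
Average length = Σ p(s) × length(s) = 2.2632 bits


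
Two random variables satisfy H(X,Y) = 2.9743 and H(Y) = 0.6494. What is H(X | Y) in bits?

Chain rule: H(X,Y) = H(X|Y) + H(Y)
H(X|Y) = H(X,Y) - H(Y) = 2.9743 - 0.6494 = 2.3249 bits


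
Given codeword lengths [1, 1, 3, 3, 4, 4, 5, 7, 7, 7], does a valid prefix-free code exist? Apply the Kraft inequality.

Kraft inequality: Σ 2^(-l_i) ≤ 1 for prefix-free code
Calculating: 2^(-1) + 2^(-1) + 2^(-3) + 2^(-3) + 2^(-4) + 2^(-4) + 2^(-5) + 2^(-7) + 2^(-7) + 2^(-7)
= 0.5 + 0.5 + 0.125 + 0.125 + 0.0625 + 0.0625 + 0.03125 + 0.0078125 + 0.0078125 + 0.0078125
= 1.4297
Since 1.4297 > 1, prefix-free code does not exist


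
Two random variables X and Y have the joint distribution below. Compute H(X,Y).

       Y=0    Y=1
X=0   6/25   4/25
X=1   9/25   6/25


H(X,Y) = -Σ p(x,y) log₂ p(x,y)
  p(0,0)=6/25: -0.2400 × log₂(0.2400) = 0.4941
  p(0,1)=4/25: -0.1600 × log₂(0.1600) = 0.4230
  p(1,0)=9/25: -0.3600 × log₂(0.3600) = 0.5306
  p(1,1)=6/25: -0.2400 × log₂(0.2400) = 0.4941
H(X,Y) = 1.9419 bits


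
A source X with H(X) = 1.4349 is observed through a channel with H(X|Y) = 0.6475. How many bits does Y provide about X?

I(X;Y) = H(X) - H(X|Y)
I(X;Y) = 1.4349 - 0.6475 = 0.7874 bits


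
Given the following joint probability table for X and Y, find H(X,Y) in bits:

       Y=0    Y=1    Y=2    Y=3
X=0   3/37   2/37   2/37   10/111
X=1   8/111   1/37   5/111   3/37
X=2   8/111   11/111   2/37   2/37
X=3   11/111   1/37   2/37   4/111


H(X,Y) = -Σ p(x,y) log₂ p(x,y)
  p(0,0)=3/37: -0.0811 × log₂(0.0811) = 0.2939
  p(0,1)=2/37: -0.0541 × log₂(0.0541) = 0.2275
  p(0,2)=2/37: -0.0541 × log₂(0.0541) = 0.2275
  p(0,3)=10/111: -0.0901 × log₂(0.0901) = 0.3128
  p(1,0)=8/111: -0.0721 × log₂(0.0721) = 0.2735
  p(1,1)=1/37: -0.0270 × log₂(0.0270) = 0.1408
  p(1,2)=5/111: -0.0450 × log₂(0.0450) = 0.2015
  p(1,3)=3/37: -0.0811 × log₂(0.0811) = 0.2939
  p(2,0)=8/111: -0.0721 × log₂(0.0721) = 0.2735
  p(2,1)=11/111: -0.0991 × log₂(0.0991) = 0.3305
  p(2,2)=2/37: -0.0541 × log₂(0.0541) = 0.2275
  p(2,3)=2/37: -0.0541 × log₂(0.0541) = 0.2275
  p(3,0)=11/111: -0.0991 × log₂(0.0991) = 0.3305
  p(3,1)=1/37: -0.0270 × log₂(0.0270) = 0.1408
  p(3,2)=2/37: -0.0541 × log₂(0.0541) = 0.2275
  p(3,3)=4/111: -0.0360 × log₂(0.0360) = 0.1728
H(X,Y) = 3.9020 bits


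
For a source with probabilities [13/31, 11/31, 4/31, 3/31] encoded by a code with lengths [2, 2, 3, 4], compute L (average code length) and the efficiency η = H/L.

Average length L = Σ p_i × l_i = 2.3226 bits
Entropy H = 1.7634 bits
Efficiency η = H/L × 100% = 75.92%


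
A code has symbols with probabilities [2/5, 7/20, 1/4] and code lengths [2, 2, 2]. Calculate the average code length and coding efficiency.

Average length L = Σ p_i × l_i = 2.0000 bits
Entropy H = 1.5589 bits
Efficiency η = H/L × 100% = 77.94%


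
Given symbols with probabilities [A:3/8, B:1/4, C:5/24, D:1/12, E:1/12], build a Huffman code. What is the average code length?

Huffman tree construction:
Combine smallest probabilities repeatedly
Resulting codes:
  A: 11 (length 2)
  B: 10 (length 2)
  C: 01 (length 2)
  D: 000 (length 3)
  E: 001 (length 3)
Average length = Σ p(s) × length(s) = 2.1667 bits


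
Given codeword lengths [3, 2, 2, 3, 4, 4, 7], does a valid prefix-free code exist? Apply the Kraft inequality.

Kraft inequality: Σ 2^(-l_i) ≤ 1 for prefix-free code
Calculating: 2^(-3) + 2^(-2) + 2^(-2) + 2^(-3) + 2^(-4) + 2^(-4) + 2^(-7)
= 0.125 + 0.25 + 0.25 + 0.125 + 0.0625 + 0.0625 + 0.0078125
= 0.8828
Since 0.8828 ≤ 1, prefix-free code exists


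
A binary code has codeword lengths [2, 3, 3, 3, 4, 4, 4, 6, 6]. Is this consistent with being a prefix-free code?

Kraft inequality: Σ 2^(-l_i) ≤ 1 for prefix-free code
Calculating: 2^(-2) + 2^(-3) + 2^(-3) + 2^(-3) + 2^(-4) + 2^(-4) + 2^(-4) + 2^(-6) + 2^(-6)
= 0.25 + 0.125 + 0.125 + 0.125 + 0.0625 + 0.0625 + 0.0625 + 0.015625 + 0.015625
= 0.8438
Since 0.8438 ≤ 1, prefix-free code exists


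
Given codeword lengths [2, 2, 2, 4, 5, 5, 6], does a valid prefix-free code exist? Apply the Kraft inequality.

Kraft inequality: Σ 2^(-l_i) ≤ 1 for prefix-free code
Calculating: 2^(-2) + 2^(-2) + 2^(-2) + 2^(-4) + 2^(-5) + 2^(-5) + 2^(-6)
= 0.25 + 0.25 + 0.25 + 0.0625 + 0.03125 + 0.03125 + 0.015625
= 0.8906
Since 0.8906 ≤ 1, prefix-free code exists


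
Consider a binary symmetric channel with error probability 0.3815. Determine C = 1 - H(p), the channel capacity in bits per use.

For BSC with error probability p:
C = 1 - H(p) where H(p) is binary entropy
H(0.3815) = -0.3815 × log₂(0.3815) - 0.6185 × log₂(0.6185)
H(p) = 0.9591
C = 1 - 0.9591 = 0.0409 bits/use
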